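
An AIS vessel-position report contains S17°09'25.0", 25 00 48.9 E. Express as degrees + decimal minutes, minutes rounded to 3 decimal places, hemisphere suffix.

17° 9.417′ S, 25° 0.815′ E

Latitude: 9 + 25/60 = 9.41667′
λ: 0 + 48.9/60 = 0.81500′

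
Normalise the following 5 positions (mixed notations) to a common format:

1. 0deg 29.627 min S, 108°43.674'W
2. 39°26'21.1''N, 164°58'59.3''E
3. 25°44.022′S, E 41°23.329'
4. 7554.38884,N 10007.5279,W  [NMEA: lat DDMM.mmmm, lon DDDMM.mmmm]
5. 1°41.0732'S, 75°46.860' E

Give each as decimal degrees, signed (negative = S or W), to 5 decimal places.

1. -0.49378, -108.72790
2. 39.43919, 164.98314
3. -25.73370, 41.38882
4. 75.90648, -100.12547
5. -1.68455, 75.78100

Point 1:
  Latitude: 0 + 29.627/60 = 0.493783
  hemisphere S, so the sign is −
  Lon: 43.674′ = 0.727900°; total 108.727900
  W ⇒ negate
Point 2:
  Latitude: 39° + 26/60 + 21.1/3600 = 39 + 0.433333 + 0.005861 = 39.439194
  N ⇒ keep positive
  λ: 164 + 58/60 + 59.3/3600 = 164.983139
  E → positive
Point 3:
  φ: 25 + 44.022/60 = 25.733700
  hemisphere S, so the sign is −
  Longitude: 41 + 23.329/60 = 41.388817
  E → positive
Point 4:
  φ: degrees = first 2 digits = 75, minutes = 54.38884; 75 + 54.38884/60 = 75.906481
  N ⇒ keep positive
  Lon: split at 3 digits → 100° and 7.5279′; 100 + 7.5279/60 = 100.125465
  hemisphere W, so the sign is −
Point 5:
  Lat: 1 + 41.0732/60 = 1.684553
  hemisphere S, so the sign is −
  λ: 46.86′ = 0.781000°; total 75.781000
  E → positive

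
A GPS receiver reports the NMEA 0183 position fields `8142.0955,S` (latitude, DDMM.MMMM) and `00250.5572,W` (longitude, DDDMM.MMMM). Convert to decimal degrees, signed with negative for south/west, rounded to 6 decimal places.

φ: degrees = first 2 digits = 81, minutes = 42.0955; 81 + 42.0955/60 = 81.7015917
hemisphere S, so the sign is −
Lon: split at 3 digits → 002° and 50.5572′; 2 + 50.5572/60 = 2.8426200
hemisphere W, so the sign is −

-81.701592, -2.842620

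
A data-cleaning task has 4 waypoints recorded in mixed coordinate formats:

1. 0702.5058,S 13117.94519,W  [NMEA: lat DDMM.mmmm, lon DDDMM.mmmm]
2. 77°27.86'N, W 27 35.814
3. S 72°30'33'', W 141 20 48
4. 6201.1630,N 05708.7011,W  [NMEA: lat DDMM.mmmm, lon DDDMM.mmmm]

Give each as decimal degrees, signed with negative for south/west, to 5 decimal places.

1. -7.04176, -131.29909
2. 77.46433, -27.59690
3. -72.50917, -141.34667
4. 62.01938, -57.14502

Point 1:
  Lat: split at 2 digits → 07° and 2.5058′; 7 + 2.5058/60 = 7.041763
  S ⇒ negate
  λ: split at 3 digits → 131° and 17.94519′; 131 + 17.94519/60 = 131.299087
  W ⇒ negate
Point 2:
  Lat: 27.86′ = 0.464333°; total 77.464333
  N → positive
  λ: 35.814′ = 0.596900°; total 27.596900
  hemisphere W, so the sign is −
Point 3:
  Lat: 72 + 30/60 + 33/3600 = 72.509167
  S ⇒ negate
  Lon: 20′ + 48″ = 20.80000′; 141 + 20.80000/60 = 141.346667
  W ⇒ negate
Point 4:
  φ: degrees = first 2 digits = 62, minutes = 1.163; 62 + 1.163/60 = 62.019383
  N ⇒ keep positive
  Longitude: degrees = first 3 digits = 57, minutes = 8.7011; 57 + 8.7011/60 = 57.145018
  W ⇒ negate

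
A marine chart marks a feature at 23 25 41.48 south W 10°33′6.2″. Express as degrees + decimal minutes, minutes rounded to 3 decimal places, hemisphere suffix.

φ: seconds/60 = 0.69133; minutes = 25 + 0.69133 = 25.69133
Longitude: seconds/60 = 0.10333; minutes = 33 + 0.10333 = 33.10333

23° 25.691′ S, 10° 33.103′ W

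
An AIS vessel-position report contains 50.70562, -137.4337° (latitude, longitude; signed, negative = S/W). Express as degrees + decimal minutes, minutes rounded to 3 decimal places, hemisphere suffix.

50° 42.337′ N, 137° 26.022′ W

Latitude: 50° + 0.705620 × 60 = 50° 42.33720′
Longitude is negative → W; |value| = 137.433700
Longitude: fractional part 0.433700 → 26.02200 minutes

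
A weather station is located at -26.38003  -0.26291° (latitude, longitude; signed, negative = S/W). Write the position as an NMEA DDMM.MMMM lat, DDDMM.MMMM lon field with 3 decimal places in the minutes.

Latitude is negative → S; |value| = 26.380030
Lat: fractional part 0.380030 → 22.80180 minutes
Longitude is negative → W; |value| = 0.262910
Longitude: fractional part 0.262910 → 15.77460 minutes

2622.802,S / 00015.775,W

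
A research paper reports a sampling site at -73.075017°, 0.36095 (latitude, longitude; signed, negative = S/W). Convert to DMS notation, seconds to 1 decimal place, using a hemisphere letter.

Latitude is negative → S; |value| = 73.075017
Lat: 0.075017 × 60 = 4.50102′ → 4′, remainder × 60 = 30.061″
λ: 0.360950° → 21.65700′; 0.65700 × 60 = 39.420″

73°04′30.1″ S, 0°21′39.4″ E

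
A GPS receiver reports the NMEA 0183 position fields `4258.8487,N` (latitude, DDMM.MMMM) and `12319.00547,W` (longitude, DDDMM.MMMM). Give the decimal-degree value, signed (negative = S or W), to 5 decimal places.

42.98081, -123.31676

Lat: degrees = first 2 digits = 42, minutes = 58.8487; 42 + 58.8487/60 = 42.980812
N ⇒ keep positive
λ: split at 3 digits → 123° and 19.00547′; 123 + 19.00547/60 = 123.316758
W ⇒ negate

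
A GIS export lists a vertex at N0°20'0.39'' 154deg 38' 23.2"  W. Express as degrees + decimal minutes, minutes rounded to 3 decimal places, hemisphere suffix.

0° 20.007′ N, 154° 38.387′ W

Lat: seconds/60 = 0.00650; minutes = 20 + 0.00650 = 20.00650
Lon: seconds/60 = 0.38667; minutes = 38 + 0.38667 = 38.38667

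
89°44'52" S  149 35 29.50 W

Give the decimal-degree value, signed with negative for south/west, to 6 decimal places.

-89.747778, -149.591528

Latitude: 89° + 44/60 + 52/3600 = 89 + 0.733333 + 0.014444 = 89.7477778
S ⇒ negate
Lon: 149 + 35/60 + 29.5/3600 = 149.5915278
W ⇒ negate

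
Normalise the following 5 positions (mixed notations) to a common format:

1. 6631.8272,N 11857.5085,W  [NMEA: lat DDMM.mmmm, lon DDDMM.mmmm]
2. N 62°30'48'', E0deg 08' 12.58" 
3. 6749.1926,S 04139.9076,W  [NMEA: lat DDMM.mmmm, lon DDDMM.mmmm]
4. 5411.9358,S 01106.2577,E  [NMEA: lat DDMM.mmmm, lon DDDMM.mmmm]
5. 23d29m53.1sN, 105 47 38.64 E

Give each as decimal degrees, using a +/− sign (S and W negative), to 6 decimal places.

1. 66.530453, -118.958475
2. 62.513333, 0.136828
3. -67.819877, -41.665127
4. -54.198930, 11.104295
5. 23.498083, 105.794067

Point 1:
  Latitude: split at 2 digits → 66° and 31.8272′; 66 + 31.8272/60 = 66.5304533
  N → positive
  Lon: split at 3 digits → 118° and 57.5085′; 118 + 57.5085/60 = 118.9584750
  W ⇒ negate
Point 2:
  φ: 30′ + 48″ = 30.80000′; 62 + 30.80000/60 = 62.5133333
  N → positive
  λ: 0° + 8/60 + 12.58/3600 = 0 + 0.133333 + 0.003494 = 0.1368278
  E ⇒ keep positive
Point 3:
  Latitude: degrees = first 2 digits = 67, minutes = 49.1926; 67 + 49.1926/60 = 67.8198767
  S ⇒ negate
  Lon: split at 3 digits → 041° and 39.9076′; 41 + 39.9076/60 = 41.6651267
  hemisphere W, so the sign is −
Point 4:
  φ: degrees = first 2 digits = 54, minutes = 11.9358; 54 + 11.9358/60 = 54.1989300
  hemisphere S, so the sign is −
  Lon: degrees = first 3 digits = 11, minutes = 6.2577; 11 + 6.2577/60 = 11.1042950
  E → positive
Point 5:
  Latitude: 23 + 29/60 + 53.1/3600 = 23.4980833
  N ⇒ keep positive
  Longitude: 105 + 47/60 + 38.64/3600 = 105.7940667
  E ⇒ keep positive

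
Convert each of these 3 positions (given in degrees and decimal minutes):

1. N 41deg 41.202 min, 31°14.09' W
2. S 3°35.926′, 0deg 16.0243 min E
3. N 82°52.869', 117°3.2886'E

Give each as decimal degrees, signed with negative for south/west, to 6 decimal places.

Point 1:
  Lat: 41 + 41.202/60 = 41.6867000
  N ⇒ keep positive
  Longitude: 31 + 14.09/60 = 31.2348333
  W → negative
Point 2:
  Lat: 3 + 35.926/60 = 3.5987667
  S ⇒ negate
  Lon: 0 + 16.0243/60 = 0.2670717
  E ⇒ keep positive
Point 3:
  Lat: 52.869′ = 0.881150°; total 82.8811500
  N ⇒ keep positive
  λ: 3.2886′ = 0.054810°; total 117.0548100
  E ⇒ keep positive

1. 41.686700, -31.234833
2. -3.598767, 0.267072
3. 82.881150, 117.054810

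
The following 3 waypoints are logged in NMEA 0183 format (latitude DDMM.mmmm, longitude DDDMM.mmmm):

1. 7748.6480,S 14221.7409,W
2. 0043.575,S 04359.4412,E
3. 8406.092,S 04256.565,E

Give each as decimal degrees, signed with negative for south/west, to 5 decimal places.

1. -77.81080, -142.36235
2. -0.72625, 43.99069
3. -84.10153, 42.94275

Point 1:
  Latitude: degrees = first 2 digits = 77, minutes = 48.648; 77 + 48.648/60 = 77.810800
  hemisphere S, so the sign is −
  λ: degrees = first 3 digits = 142, minutes = 21.7409; 142 + 21.7409/60 = 142.362348
  hemisphere W, so the sign is −
Point 2:
  Lat: degrees = first 2 digits = 0, minutes = 43.575; 0 + 43.575/60 = 0.726250
  hemisphere S, so the sign is −
  Lon: degrees = first 3 digits = 43, minutes = 59.4412; 43 + 59.4412/60 = 43.990687
  E → positive
Point 3:
  φ: degrees = first 2 digits = 84, minutes = 6.092; 84 + 6.092/60 = 84.101533
  S ⇒ negate
  λ: degrees = first 3 digits = 42, minutes = 56.565; 42 + 56.565/60 = 42.942750
  E → positive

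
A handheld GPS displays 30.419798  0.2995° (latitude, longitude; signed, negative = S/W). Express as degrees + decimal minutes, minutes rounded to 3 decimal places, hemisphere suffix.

Lat: 30° + 0.419798 × 60 = 30° 25.18788′
Lon: minutes = (0.299500 − 0) × 60 = 17.97000

30° 25.188′ N, 0° 17.970′ E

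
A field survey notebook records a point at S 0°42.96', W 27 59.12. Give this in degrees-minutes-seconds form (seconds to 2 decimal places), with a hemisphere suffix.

Latitude: 42.96000′ → 42′ and 0.96000 × 60 = 57.6000″
Longitude: 59.12000′ → 59′ and 0.12000 × 60 = 7.2000″

0°42′57.60″ S, 27°59′7.20″ W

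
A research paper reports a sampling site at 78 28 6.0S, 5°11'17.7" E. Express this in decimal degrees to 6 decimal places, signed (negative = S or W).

Lat: 78° + 28/60 + 6/3600 = 78 + 0.466667 + 0.001667 = 78.4683333
hemisphere S, so the sign is −
λ: 5 + 11/60 + 17.7/3600 = 5.1882500
E → positive

-78.468333, 5.188250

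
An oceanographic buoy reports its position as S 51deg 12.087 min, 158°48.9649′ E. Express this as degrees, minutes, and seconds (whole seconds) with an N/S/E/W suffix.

51°12′5″ S, 158°48′58″ E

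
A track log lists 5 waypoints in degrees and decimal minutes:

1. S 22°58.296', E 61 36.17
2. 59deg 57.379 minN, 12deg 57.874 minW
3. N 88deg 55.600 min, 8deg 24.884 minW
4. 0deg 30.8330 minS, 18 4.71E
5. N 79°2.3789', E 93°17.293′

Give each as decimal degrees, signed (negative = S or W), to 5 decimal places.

1. -22.97160, 61.60283
2. 59.95632, -12.96457
3. 88.92667, -8.41473
4. -0.51388, 18.07850
5. 79.03965, 93.28822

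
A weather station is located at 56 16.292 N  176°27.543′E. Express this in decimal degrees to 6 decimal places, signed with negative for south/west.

56.271533, 176.459050

Latitude: 56 + 16.292/60 = 56.2715333
N → positive
Longitude: 176 + 27.543/60 = 176.4590500
E ⇒ keep positive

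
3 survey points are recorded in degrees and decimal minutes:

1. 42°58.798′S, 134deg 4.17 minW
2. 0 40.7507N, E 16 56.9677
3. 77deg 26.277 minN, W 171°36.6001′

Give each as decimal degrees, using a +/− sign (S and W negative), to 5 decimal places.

Point 1:
  Latitude: 42 + 58.798/60 = 42.979967
  hemisphere S, so the sign is −
  Lon: 4.17′ = 0.069500°; total 134.069500
  hemisphere W, so the sign is −
Point 2:
  Latitude: 0 + 40.7507/60 = 0.679178
  N → positive
  λ: 16 + 56.9677/60 = 16.949462
  E → positive
Point 3:
  φ: 77 + 26.277/60 = 77.437950
  N ⇒ keep positive
  Lon: 171 + 36.6001/60 = 171.610002
  W → negative

1. -42.97997, -134.06950
2. 0.67918, 16.94946
3. 77.43795, -171.61000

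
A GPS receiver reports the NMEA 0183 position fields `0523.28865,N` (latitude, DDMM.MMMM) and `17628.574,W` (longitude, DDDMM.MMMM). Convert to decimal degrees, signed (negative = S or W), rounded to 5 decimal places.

5.38814, -176.47623

Latitude: split at 2 digits → 05° and 23.28865′; 5 + 23.28865/60 = 5.388144
N ⇒ keep positive
Lon: degrees = first 3 digits = 176, minutes = 28.574; 176 + 28.574/60 = 176.476233
W → negative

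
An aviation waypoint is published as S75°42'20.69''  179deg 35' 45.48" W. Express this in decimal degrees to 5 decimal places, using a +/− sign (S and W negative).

Latitude: 75° + 42/60 + 20.69/3600 = 75 + 0.700000 + 0.005747 = 75.705747
S → negative
Lon: 35′ + 45.48″ = 35.75800′; 179 + 35.75800/60 = 179.595967
W ⇒ negate

-75.70575, -179.59597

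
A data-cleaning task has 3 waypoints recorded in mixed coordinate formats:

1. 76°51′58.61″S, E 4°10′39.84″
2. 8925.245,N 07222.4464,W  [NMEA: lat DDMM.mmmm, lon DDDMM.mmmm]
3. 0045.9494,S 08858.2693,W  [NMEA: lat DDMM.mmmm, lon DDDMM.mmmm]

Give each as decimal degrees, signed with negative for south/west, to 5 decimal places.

Point 1:
  Lat: 76° + 51/60 + 58.61/3600 = 76 + 0.850000 + 0.016281 = 76.866281
  S → negative
  Longitude: 4° + 10/60 + 39.84/3600 = 4 + 0.166667 + 0.011067 = 4.177733
  E → positive
Point 2:
  Lat: degrees = first 2 digits = 89, minutes = 25.245; 89 + 25.245/60 = 89.420750
  N ⇒ keep positive
  λ: degrees = first 3 digits = 72, minutes = 22.4464; 72 + 22.4464/60 = 72.374107
  W → negative
Point 3:
  φ: split at 2 digits → 00° and 45.9494′; 0 + 45.9494/60 = 0.765823
  S ⇒ negate
  Longitude: degrees = first 3 digits = 88, minutes = 58.2693; 88 + 58.2693/60 = 88.971155
  hemisphere W, so the sign is −

1. -76.86628, 4.17773
2. 89.42075, -72.37411
3. -0.76582, -88.97116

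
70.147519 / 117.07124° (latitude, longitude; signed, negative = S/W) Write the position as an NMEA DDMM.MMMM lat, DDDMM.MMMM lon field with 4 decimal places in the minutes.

7008.8511,N / 11704.2744,E

Lat: 70° + 0.147519 × 60 = 70° 8.851140′
λ: fractional part 0.071240 → 4.274400 minutes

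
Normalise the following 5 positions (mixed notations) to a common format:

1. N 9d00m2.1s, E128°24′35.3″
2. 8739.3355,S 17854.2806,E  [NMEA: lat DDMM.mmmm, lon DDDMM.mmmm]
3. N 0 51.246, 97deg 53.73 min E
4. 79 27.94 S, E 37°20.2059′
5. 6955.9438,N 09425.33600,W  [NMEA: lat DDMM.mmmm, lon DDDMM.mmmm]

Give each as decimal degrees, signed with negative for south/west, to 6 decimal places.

Point 1:
  φ: 9 + 0/60 + 2.1/3600 = 9.0005833
  N → positive
  λ: 24′ + 35.3″ = 24.58833′; 128 + 24.58833/60 = 128.4098056
  E → positive
Point 2:
  φ: split at 2 digits → 87° and 39.3355′; 87 + 39.3355/60 = 87.6555917
  S → negative
  Lon: degrees = first 3 digits = 178, minutes = 54.2806; 178 + 54.2806/60 = 178.9046767
  E ⇒ keep positive
Point 3:
  φ: 0 + 51.246/60 = 0.8541000
  N ⇒ keep positive
  Longitude: 97 + 53.73/60 = 97.8955000
  E → positive
Point 4:
  Latitude: 79 + 27.94/60 = 79.4656667
  hemisphere S, so the sign is −
  Lon: 37 + 20.2059/60 = 37.3367650
  E ⇒ keep positive
Point 5:
  φ: split at 2 digits → 69° and 55.9438′; 69 + 55.9438/60 = 69.9323967
  N → positive
  λ: degrees = first 3 digits = 94, minutes = 25.336; 94 + 25.336/60 = 94.4222667
  W ⇒ negate

1. 9.000583, 128.409806
2. -87.655592, 178.904677
3. 0.854100, 97.895500
4. -79.465667, 37.336765
5. 69.932397, -94.422267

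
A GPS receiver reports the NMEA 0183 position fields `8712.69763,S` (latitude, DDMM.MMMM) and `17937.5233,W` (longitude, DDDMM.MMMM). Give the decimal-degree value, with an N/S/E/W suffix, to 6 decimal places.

87.211627° S, 179.625388° W

Lat: split at 2 digits → 87° and 12.69763′; 87 + 12.69763/60 = 87.2116272
λ: degrees = first 3 digits = 179, minutes = 37.5233; 179 + 37.5233/60 = 179.6253883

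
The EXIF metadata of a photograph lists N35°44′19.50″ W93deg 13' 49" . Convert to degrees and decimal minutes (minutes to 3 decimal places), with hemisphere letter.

35° 44.325′ N, 93° 13.817′ W

Latitude: 44 + 19.5/60 = 44.32500′
λ: 13 + 49/60 = 13.81667′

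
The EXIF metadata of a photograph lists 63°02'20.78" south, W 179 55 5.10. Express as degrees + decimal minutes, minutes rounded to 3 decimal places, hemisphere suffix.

63° 2.346′ S, 179° 55.085′ W

Lat: seconds/60 = 0.34633; minutes = 2 + 0.34633 = 2.34633
λ: seconds/60 = 0.08500; minutes = 55 + 0.08500 = 55.08500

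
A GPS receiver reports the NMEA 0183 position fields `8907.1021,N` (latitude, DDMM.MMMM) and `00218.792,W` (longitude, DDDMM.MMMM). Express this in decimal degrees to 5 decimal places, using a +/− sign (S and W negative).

Lat: split at 2 digits → 89° and 7.1021′; 89 + 7.1021/60 = 89.118368
N → positive
Longitude: split at 3 digits → 002° and 18.792′; 2 + 18.792/60 = 2.313200
hemisphere W, so the sign is −

89.11837, -2.31320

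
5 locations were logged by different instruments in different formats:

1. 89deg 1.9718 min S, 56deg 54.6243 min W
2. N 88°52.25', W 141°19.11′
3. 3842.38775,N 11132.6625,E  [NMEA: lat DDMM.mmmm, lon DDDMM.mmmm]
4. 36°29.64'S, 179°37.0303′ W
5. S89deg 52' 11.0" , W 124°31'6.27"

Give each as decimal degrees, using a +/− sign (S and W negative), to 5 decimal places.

Point 1:
  Lat: 89 + 1.9718/60 = 89.032863
  hemisphere S, so the sign is −
  Longitude: 54.6243′ = 0.910405°; total 56.910405
  W → negative
Point 2:
  Lat: 52.25′ = 0.870833°; total 88.870833
  N → positive
  λ: 19.11′ = 0.318500°; total 141.318500
  hemisphere W, so the sign is −
Point 3:
  Latitude: degrees = first 2 digits = 38, minutes = 42.38775; 38 + 42.38775/60 = 38.706463
  N → positive
  Lon: split at 3 digits → 111° and 32.6625′; 111 + 32.6625/60 = 111.544375
  E ⇒ keep positive
Point 4:
  Lat: 29.64′ = 0.494000°; total 36.494000
  hemisphere S, so the sign is −
  λ: 179 + 37.0303/60 = 179.617172
  W → negative
Point 5:
  Latitude: 89° + 52/60 + 11/3600 = 89 + 0.866667 + 0.003056 = 89.869722
  S → negative
  Lon: 124° + 31/60 + 6.27/3600 = 124 + 0.516667 + 0.001742 = 124.518408
  W ⇒ negate

1. -89.03286, -56.91041
2. 88.87083, -141.31850
3. 38.70646, 111.54438
4. -36.49400, -179.61717
5. -89.86972, -124.51841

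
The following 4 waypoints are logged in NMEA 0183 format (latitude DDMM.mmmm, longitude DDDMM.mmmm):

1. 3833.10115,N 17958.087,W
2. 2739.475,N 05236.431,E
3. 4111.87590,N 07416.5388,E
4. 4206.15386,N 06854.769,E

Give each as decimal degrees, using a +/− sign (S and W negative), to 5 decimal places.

Point 1:
  Lat: split at 2 digits → 38° and 33.10115′; 38 + 33.10115/60 = 38.551686
  N → positive
  Longitude: split at 3 digits → 179° and 58.087′; 179 + 58.087/60 = 179.968117
  W ⇒ negate
Point 2:
  Latitude: degrees = first 2 digits = 27, minutes = 39.475; 27 + 39.475/60 = 27.657917
  N → positive
  Longitude: degrees = first 3 digits = 52, minutes = 36.431; 52 + 36.431/60 = 52.607183
  E → positive
Point 3:
  Latitude: degrees = first 2 digits = 41, minutes = 11.8759; 41 + 11.8759/60 = 41.197932
  N ⇒ keep positive
  λ: split at 3 digits → 074° and 16.5388′; 74 + 16.5388/60 = 74.275647
  E ⇒ keep positive
Point 4:
  Latitude: split at 2 digits → 42° and 6.15386′; 42 + 6.15386/60 = 42.102564
  N → positive
  Longitude: split at 3 digits → 068° and 54.769′; 68 + 54.769/60 = 68.912817
  E ⇒ keep positive

1. 38.55169, -179.96812
2. 27.65792, 52.60718
3. 41.19793, 74.27565
4. 42.10256, 68.91282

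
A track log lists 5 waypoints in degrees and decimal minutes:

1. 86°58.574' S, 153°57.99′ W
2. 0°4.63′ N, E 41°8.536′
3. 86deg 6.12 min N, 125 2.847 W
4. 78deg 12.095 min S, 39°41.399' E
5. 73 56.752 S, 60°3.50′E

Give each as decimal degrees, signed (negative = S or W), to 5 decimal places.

Point 1:
  φ: 58.574′ = 0.976233°; total 86.976233
  S → negative
  Longitude: 57.99′ = 0.966500°; total 153.966500
  W ⇒ negate
Point 2:
  Lat: 4.63′ = 0.077167°; total 0.077167
  N → positive
  Lon: 8.536′ = 0.142267°; total 41.142267
  E → positive
Point 3:
  Latitude: 86 + 6.12/60 = 86.102000
  N ⇒ keep positive
  Lon: 2.847′ = 0.047450°; total 125.047450
  W → negative
Point 4:
  φ: 78 + 12.095/60 = 78.201583
  hemisphere S, so the sign is −
  λ: 39 + 41.399/60 = 39.689983
  E ⇒ keep positive
Point 5:
  φ: 73 + 56.752/60 = 73.945867
  hemisphere S, so the sign is −
  λ: 3.5′ = 0.058333°; total 60.058333
  E → positive

1. -86.97623, -153.96650
2. 0.07717, 41.14227
3. 86.10200, -125.04745
4. -78.20158, 39.68998
5. -73.94587, 60.05833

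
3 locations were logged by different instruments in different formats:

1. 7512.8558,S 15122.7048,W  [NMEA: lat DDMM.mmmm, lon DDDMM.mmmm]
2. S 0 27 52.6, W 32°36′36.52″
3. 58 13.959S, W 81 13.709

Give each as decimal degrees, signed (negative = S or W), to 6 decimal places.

1. -75.214263, -151.378413
2. -0.464611, -32.610144
3. -58.232650, -81.228483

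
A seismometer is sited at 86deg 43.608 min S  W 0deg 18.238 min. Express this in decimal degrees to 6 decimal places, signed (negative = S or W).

-86.726800, -0.303967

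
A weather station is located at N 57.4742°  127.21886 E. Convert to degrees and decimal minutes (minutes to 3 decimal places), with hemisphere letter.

57° 28.452′ N, 127° 13.132′ E

Lat: 57° + 0.474200 × 60 = 57° 28.45200′
Longitude: fractional part 0.218860 → 13.13160 minutes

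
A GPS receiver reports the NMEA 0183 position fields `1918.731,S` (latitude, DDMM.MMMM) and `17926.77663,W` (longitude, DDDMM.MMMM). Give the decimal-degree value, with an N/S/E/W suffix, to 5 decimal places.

Latitude: split at 2 digits → 19° and 18.731′; 19 + 18.731/60 = 19.312183
λ: degrees = first 3 digits = 179, minutes = 26.77663; 179 + 26.77663/60 = 179.446277

19.31218° S, 179.44628° W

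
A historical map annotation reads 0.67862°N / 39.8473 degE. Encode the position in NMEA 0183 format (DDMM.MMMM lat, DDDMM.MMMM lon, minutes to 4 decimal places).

Lat: minutes = (0.678620 − 0) × 60 = 40.717200
Longitude: 39° + 0.847300 × 60 = 39° 50.838000′

0040.7172,N / 03950.8380,E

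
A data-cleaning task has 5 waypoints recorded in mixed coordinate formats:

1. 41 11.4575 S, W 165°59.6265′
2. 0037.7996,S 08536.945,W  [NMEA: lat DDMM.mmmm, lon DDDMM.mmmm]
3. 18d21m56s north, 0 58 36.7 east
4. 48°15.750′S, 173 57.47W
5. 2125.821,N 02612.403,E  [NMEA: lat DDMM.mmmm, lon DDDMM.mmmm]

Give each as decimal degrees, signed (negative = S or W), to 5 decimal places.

1. -41.19096, -165.99378
2. -0.62999, -85.61575
3. 18.36556, 0.97686
4. -48.26250, -173.95783
5. 21.43035, 26.20672

Point 1:
  Lat: 41 + 11.4575/60 = 41.190958
  hemisphere S, so the sign is −
  Longitude: 59.6265′ = 0.993775°; total 165.993775
  hemisphere W, so the sign is −
Point 2:
  Latitude: split at 2 digits → 00° and 37.7996′; 0 + 37.7996/60 = 0.629993
  hemisphere S, so the sign is −
  Longitude: split at 3 digits → 085° and 36.945′; 85 + 36.945/60 = 85.615750
  W → negative
Point 3:
  Lat: 18° + 21/60 + 56/3600 = 18 + 0.350000 + 0.015556 = 18.365556
  N ⇒ keep positive
  Longitude: 58′ + 36.7″ = 58.61167′; 0 + 58.61167/60 = 0.976861
  E ⇒ keep positive
Point 4:
  Lat: 15.75′ = 0.262500°; total 48.262500
  S ⇒ negate
  Longitude: 57.47′ = 0.957833°; total 173.957833
  W → negative
Point 5:
  Latitude: split at 2 digits → 21° and 25.821′; 21 + 25.821/60 = 21.430350
  N → positive
  λ: degrees = first 3 digits = 26, minutes = 12.403; 26 + 12.403/60 = 26.206717
  E ⇒ keep positive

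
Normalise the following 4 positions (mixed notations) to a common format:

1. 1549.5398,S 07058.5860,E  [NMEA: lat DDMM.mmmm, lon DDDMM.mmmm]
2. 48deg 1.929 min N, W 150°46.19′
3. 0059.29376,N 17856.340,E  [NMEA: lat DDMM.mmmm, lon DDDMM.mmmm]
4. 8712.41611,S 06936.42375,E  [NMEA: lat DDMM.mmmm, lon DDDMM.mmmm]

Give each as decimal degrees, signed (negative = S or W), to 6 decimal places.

1. -15.825663, 70.976433
2. 48.032150, -150.769833
3. 0.988229, 178.939000
4. -87.206935, 69.607063

Point 1:
  Lat: split at 2 digits → 15° and 49.5398′; 15 + 49.5398/60 = 15.8256633
  S ⇒ negate
  Longitude: degrees = first 3 digits = 70, minutes = 58.586; 70 + 58.586/60 = 70.9764333
  E → positive
Point 2:
  Latitude: 1.929′ = 0.032150°; total 48.0321500
  N ⇒ keep positive
  λ: 46.19′ = 0.769833°; total 150.7698333
  hemisphere W, so the sign is −
Point 3:
  Lat: split at 2 digits → 00° and 59.29376′; 0 + 59.29376/60 = 0.9882293
  N → positive
  Lon: degrees = first 3 digits = 178, minutes = 56.34; 178 + 56.34/60 = 178.9390000
  E → positive
Point 4:
  Latitude: split at 2 digits → 87° and 12.41611′; 87 + 12.41611/60 = 87.2069352
  S ⇒ negate
  Lon: degrees = first 3 digits = 69, minutes = 36.42375; 69 + 36.42375/60 = 69.6070625
  E ⇒ keep positive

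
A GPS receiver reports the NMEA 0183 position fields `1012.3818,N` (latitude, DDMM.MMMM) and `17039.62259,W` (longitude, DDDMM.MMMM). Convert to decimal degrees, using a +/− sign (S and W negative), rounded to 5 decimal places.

10.20636, -170.66038

Lat: split at 2 digits → 10° and 12.3818′; 10 + 12.3818/60 = 10.206363
N → positive
Longitude: split at 3 digits → 170° and 39.62259′; 170 + 39.62259/60 = 170.660377
W → negative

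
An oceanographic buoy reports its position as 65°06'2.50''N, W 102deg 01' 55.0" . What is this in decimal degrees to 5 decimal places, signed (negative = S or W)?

φ: 65 + 6/60 + 2.5/3600 = 65.100694
N ⇒ keep positive
Longitude: 1′ + 55″ = 1.91667′; 102 + 1.91667/60 = 102.031944
W ⇒ negate

65.10069, -102.03194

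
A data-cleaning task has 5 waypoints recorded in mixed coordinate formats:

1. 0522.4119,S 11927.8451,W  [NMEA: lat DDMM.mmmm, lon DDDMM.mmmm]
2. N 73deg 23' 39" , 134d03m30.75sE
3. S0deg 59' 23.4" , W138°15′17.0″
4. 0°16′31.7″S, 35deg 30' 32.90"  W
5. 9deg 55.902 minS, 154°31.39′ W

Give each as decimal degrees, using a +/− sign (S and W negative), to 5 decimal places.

Point 1:
  φ: degrees = first 2 digits = 5, minutes = 22.4119; 5 + 22.4119/60 = 5.373532
  S → negative
  Longitude: split at 3 digits → 119° and 27.8451′; 119 + 27.8451/60 = 119.464085
  W → negative
Point 2:
  Lat: 73 + 23/60 + 39/3600 = 73.394167
  N ⇒ keep positive
  Longitude: 134° + 3/60 + 30.75/3600 = 134 + 0.050000 + 0.008542 = 134.058542
  E → positive
Point 3:
  Latitude: 0° + 59/60 + 23.4/3600 = 0 + 0.983333 + 0.006500 = 0.989833
  S → negative
  Longitude: 138° + 15/60 + 17/3600 = 138 + 0.250000 + 0.004722 = 138.254722
  hemisphere W, so the sign is −
Point 4:
  Latitude: 0 + 16/60 + 31.7/3600 = 0.275472
  S ⇒ negate
  Longitude: 30′ + 32.9″ = 30.54833′; 35 + 30.54833/60 = 35.509139
  W → negative
Point 5:
  Lat: 9 + 55.902/60 = 9.931700
  S ⇒ negate
  Longitude: 154 + 31.39/60 = 154.523167
  hemisphere W, so the sign is −

1. -5.37353, -119.46409
2. 73.39417, 134.05854
3. -0.98983, -138.25472
4. -0.27547, -35.50914
5. -9.93170, -154.52317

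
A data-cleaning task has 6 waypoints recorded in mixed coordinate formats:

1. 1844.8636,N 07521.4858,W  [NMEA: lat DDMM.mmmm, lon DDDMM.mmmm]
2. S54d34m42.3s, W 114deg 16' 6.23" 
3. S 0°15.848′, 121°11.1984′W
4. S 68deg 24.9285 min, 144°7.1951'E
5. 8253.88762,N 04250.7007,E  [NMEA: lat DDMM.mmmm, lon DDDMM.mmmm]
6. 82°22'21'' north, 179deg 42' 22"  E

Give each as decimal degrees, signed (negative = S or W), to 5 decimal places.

1. 18.74773, -75.35810
2. -54.57842, -114.26840
3. -0.26413, -121.18664
4. -68.41548, 144.11992
5. 82.89813, 42.84501
6. 82.37250, 179.70611

Point 1:
  Lat: split at 2 digits → 18° and 44.8636′; 18 + 44.8636/60 = 18.747727
  N → positive
  λ: split at 3 digits → 075° and 21.4858′; 75 + 21.4858/60 = 75.358097
  hemisphere W, so the sign is −
Point 2:
  Lat: 54° + 34/60 + 42.3/3600 = 54 + 0.566667 + 0.011750 = 54.578417
  S ⇒ negate
  λ: 114° + 16/60 + 6.23/3600 = 114 + 0.266667 + 0.001731 = 114.268397
  W → negative
Point 3:
  Lat: 0 + 15.848/60 = 0.264133
  S → negative
  Longitude: 11.1984′ = 0.186640°; total 121.186640
  hemisphere W, so the sign is −
Point 4:
  Latitude: 24.9285′ = 0.415475°; total 68.415475
  hemisphere S, so the sign is −
  Lon: 144 + 7.1951/60 = 144.119918
  E → positive
Point 5:
  φ: split at 2 digits → 82° and 53.88762′; 82 + 53.88762/60 = 82.898127
  N ⇒ keep positive
  Longitude: degrees = first 3 digits = 42, minutes = 50.7007; 42 + 50.7007/60 = 42.845012
  E → positive
Point 6:
  Latitude: 82° + 22/60 + 21/3600 = 82 + 0.366667 + 0.005833 = 82.372500
  N → positive
  Lon: 42′ + 22″ = 42.36667′; 179 + 42.36667/60 = 179.706111
  E → positive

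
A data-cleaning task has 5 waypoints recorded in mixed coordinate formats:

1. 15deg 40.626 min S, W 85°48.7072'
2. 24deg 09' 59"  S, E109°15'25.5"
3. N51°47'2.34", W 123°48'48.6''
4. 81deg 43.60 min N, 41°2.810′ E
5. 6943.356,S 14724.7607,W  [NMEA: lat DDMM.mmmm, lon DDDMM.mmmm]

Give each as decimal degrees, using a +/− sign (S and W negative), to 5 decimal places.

1. -15.67710, -85.81179
2. -24.16639, 109.25708
3. 51.78398, -123.81350
4. 81.72667, 41.04683
5. -69.72260, -147.41268

Point 1:
  φ: 40.626′ = 0.677100°; total 15.677100
  S ⇒ negate
  Lon: 85 + 48.7072/60 = 85.811787
  W ⇒ negate
Point 2:
  φ: 24 + 9/60 + 59/3600 = 24.166389
  S → negative
  Longitude: 15′ + 25.5″ = 15.42500′; 109 + 15.42500/60 = 109.257083
  E ⇒ keep positive
Point 3:
  Latitude: 51° + 47/60 + 2.34/3600 = 51 + 0.783333 + 0.000650 = 51.783983
  N → positive
  Lon: 48′ + 48.6″ = 48.81000′; 123 + 48.81000/60 = 123.813500
  W ⇒ negate
Point 4:
  Lat: 43.6′ = 0.726667°; total 81.726667
  N → positive
  Longitude: 41 + 2.81/60 = 41.046833
  E ⇒ keep positive
Point 5:
  Latitude: degrees = first 2 digits = 69, minutes = 43.356; 69 + 43.356/60 = 69.722600
  S ⇒ negate
  Lon: degrees = first 3 digits = 147, minutes = 24.7607; 147 + 24.7607/60 = 147.412678
  W → negative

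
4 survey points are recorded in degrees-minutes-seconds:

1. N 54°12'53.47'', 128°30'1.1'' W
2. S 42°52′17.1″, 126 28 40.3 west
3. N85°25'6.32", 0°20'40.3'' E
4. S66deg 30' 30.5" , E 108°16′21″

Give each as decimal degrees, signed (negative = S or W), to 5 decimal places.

1. 54.21485, -128.50031
2. -42.87142, -126.47786
3. 85.41842, 0.34453
4. -66.50847, 108.27250

Point 1:
  Lat: 12′ + 53.47″ = 12.89117′; 54 + 12.89117/60 = 54.214853
  N ⇒ keep positive
  Longitude: 30′ + 1.1″ = 30.01833′; 128 + 30.01833/60 = 128.500306
  hemisphere W, so the sign is −
Point 2:
  φ: 42 + 52/60 + 17.1/3600 = 42.871417
  hemisphere S, so the sign is −
  λ: 28′ + 40.3″ = 28.67167′; 126 + 28.67167/60 = 126.477861
  hemisphere W, so the sign is −
Point 3:
  φ: 85 + 25/60 + 6.32/3600 = 85.418422
  N ⇒ keep positive
  λ: 0 + 20/60 + 40.3/3600 = 0.344528
  E ⇒ keep positive
Point 4:
  Latitude: 30′ + 30.5″ = 30.50833′; 66 + 30.50833/60 = 66.508472
  hemisphere S, so the sign is −
  Lon: 108 + 16/60 + 21/3600 = 108.272500
  E → positive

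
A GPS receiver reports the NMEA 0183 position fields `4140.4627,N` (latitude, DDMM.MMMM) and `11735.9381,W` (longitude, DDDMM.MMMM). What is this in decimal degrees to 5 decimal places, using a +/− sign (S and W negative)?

41.67438, -117.59897

φ: degrees = first 2 digits = 41, minutes = 40.4627; 41 + 40.4627/60 = 41.674378
N ⇒ keep positive
Lon: degrees = first 3 digits = 117, minutes = 35.9381; 117 + 35.9381/60 = 117.598968
W → negative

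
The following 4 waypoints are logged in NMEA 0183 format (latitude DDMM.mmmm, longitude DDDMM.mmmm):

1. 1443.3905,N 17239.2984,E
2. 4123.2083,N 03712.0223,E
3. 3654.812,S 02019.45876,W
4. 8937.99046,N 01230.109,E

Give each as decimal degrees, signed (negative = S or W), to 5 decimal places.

Point 1:
  Latitude: split at 2 digits → 14° and 43.3905′; 14 + 43.3905/60 = 14.723175
  N → positive
  Lon: split at 3 digits → 172° and 39.2984′; 172 + 39.2984/60 = 172.654973
  E → positive
Point 2:
  φ: split at 2 digits → 41° and 23.2083′; 41 + 23.2083/60 = 41.386805
  N ⇒ keep positive
  λ: degrees = first 3 digits = 37, minutes = 12.0223; 37 + 12.0223/60 = 37.200372
  E → positive
Point 3:
  Lat: degrees = first 2 digits = 36, minutes = 54.812; 36 + 54.812/60 = 36.913533
  S ⇒ negate
  Longitude: degrees = first 3 digits = 20, minutes = 19.45876; 20 + 19.45876/60 = 20.324313
  W → negative
Point 4:
  Latitude: degrees = first 2 digits = 89, minutes = 37.99046; 89 + 37.99046/60 = 89.633174
  N ⇒ keep positive
  λ: split at 3 digits → 012° and 30.109′; 12 + 30.109/60 = 12.501817
  E ⇒ keep positive

1. 14.72318, 172.65497
2. 41.38681, 37.20037
3. -36.91353, -20.32431
4. 89.63317, 12.50182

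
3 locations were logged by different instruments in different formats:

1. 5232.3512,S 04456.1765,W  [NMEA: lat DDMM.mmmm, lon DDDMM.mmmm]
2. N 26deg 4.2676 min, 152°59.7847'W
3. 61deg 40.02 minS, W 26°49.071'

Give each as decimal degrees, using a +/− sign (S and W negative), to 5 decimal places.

1. -52.53919, -44.93628
2. 26.07113, -152.99641
3. -61.66700, -26.81785

Point 1:
  Latitude: degrees = first 2 digits = 52, minutes = 32.3512; 52 + 32.3512/60 = 52.539187
  S → negative
  λ: degrees = first 3 digits = 44, minutes = 56.1765; 44 + 56.1765/60 = 44.936275
  hemisphere W, so the sign is −
Point 2:
  Latitude: 26 + 4.2676/60 = 26.071127
  N → positive
  λ: 152 + 59.7847/60 = 152.996412
  hemisphere W, so the sign is −
Point 3:
  Lat: 40.02′ = 0.667000°; total 61.667000
  S ⇒ negate
  Lon: 26 + 49.071/60 = 26.817850
  W ⇒ negate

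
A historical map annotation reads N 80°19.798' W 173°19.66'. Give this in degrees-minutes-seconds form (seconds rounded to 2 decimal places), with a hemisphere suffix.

80°19′47.88″ N, 173°19′39.60″ W

Latitude: fractional minutes 0.79800 × 60 = 47.8800″
Longitude: fractional minutes 0.66000 × 60 = 39.6000″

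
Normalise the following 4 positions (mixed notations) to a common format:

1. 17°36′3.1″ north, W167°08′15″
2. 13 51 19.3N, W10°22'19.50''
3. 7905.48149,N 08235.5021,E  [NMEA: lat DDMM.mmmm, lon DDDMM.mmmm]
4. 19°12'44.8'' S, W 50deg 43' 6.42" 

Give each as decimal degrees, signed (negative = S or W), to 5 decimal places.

1. 17.60086, -167.13750
2. 13.85536, -10.37208
3. 79.09136, 82.59170
4. -19.21244, -50.71845

Point 1:
  Lat: 36′ + 3.1″ = 36.05167′; 17 + 36.05167/60 = 17.600861
  N ⇒ keep positive
  Lon: 167° + 8/60 + 15/3600 = 167 + 0.133333 + 0.004167 = 167.137500
  W → negative
Point 2:
  Lat: 13 + 51/60 + 19.3/3600 = 13.855361
  N ⇒ keep positive
  Lon: 10° + 22/60 + 19.5/3600 = 10 + 0.366667 + 0.005417 = 10.372083
  W → negative
Point 3:
  Lat: split at 2 digits → 79° and 5.48149′; 79 + 5.48149/60 = 79.091358
  N → positive
  Lon: degrees = first 3 digits = 82, minutes = 35.5021; 82 + 35.5021/60 = 82.591702
  E ⇒ keep positive
Point 4:
  φ: 12′ + 44.8″ = 12.74667′; 19 + 12.74667/60 = 19.212444
  S ⇒ negate
  Lon: 43′ + 6.42″ = 43.10700′; 50 + 43.10700/60 = 50.718450
  W → negative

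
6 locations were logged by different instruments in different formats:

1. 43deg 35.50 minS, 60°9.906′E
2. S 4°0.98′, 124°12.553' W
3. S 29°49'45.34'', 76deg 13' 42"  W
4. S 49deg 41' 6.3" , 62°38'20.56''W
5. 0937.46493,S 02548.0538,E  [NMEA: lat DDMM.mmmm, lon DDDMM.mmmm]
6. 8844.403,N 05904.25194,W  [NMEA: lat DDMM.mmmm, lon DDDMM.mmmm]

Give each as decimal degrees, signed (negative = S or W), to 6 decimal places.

Point 1:
  Lat: 43 + 35.5/60 = 43.5916667
  S → negative
  Longitude: 9.906′ = 0.165100°; total 60.1651000
  E → positive
Point 2:
  Latitude: 4 + 0.98/60 = 4.0163333
  hemisphere S, so the sign is −
  λ: 124 + 12.553/60 = 124.2092167
  hemisphere W, so the sign is −
Point 3:
  Latitude: 29 + 49/60 + 45.34/3600 = 29.8292611
  S ⇒ negate
  λ: 13′ + 42″ = 13.70000′; 76 + 13.70000/60 = 76.2283333
  W ⇒ negate
Point 4:
  Lat: 41′ + 6.3″ = 41.10500′; 49 + 41.10500/60 = 49.6850833
  hemisphere S, so the sign is −
  Lon: 62° + 38/60 + 20.56/3600 = 62 + 0.633333 + 0.005711 = 62.6390444
  W → negative
Point 5:
  Latitude: split at 2 digits → 09° and 37.46493′; 9 + 37.46493/60 = 9.6244155
  S → negative
  Lon: degrees = first 3 digits = 25, minutes = 48.0538; 25 + 48.0538/60 = 25.8008967
  E ⇒ keep positive
Point 6:
  Lat: degrees = first 2 digits = 88, minutes = 44.403; 88 + 44.403/60 = 88.7400500
  N ⇒ keep positive
  Lon: split at 3 digits → 059° and 4.25194′; 59 + 4.25194/60 = 59.0708657
  hemisphere W, so the sign is −

1. -43.591667, 60.165100
2. -4.016333, -124.209217
3. -29.829261, -76.228333
4. -49.685083, -62.639044
5. -9.624416, 25.800897
6. 88.740050, -59.070866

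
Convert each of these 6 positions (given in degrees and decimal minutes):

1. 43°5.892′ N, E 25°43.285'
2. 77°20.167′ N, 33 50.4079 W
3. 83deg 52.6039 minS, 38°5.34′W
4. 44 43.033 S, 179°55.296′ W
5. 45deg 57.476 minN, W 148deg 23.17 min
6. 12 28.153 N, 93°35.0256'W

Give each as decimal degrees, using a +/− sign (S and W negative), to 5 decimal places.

1. 43.09820, 25.72142
2. 77.33612, -33.84013
3. -83.87673, -38.08900
4. -44.71722, -179.92160
5. 45.95793, -148.38617
6. 12.46922, -93.58376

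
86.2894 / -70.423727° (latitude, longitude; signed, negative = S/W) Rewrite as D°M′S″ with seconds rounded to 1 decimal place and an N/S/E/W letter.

86°17′21.8″ N, 70°25′25.4″ W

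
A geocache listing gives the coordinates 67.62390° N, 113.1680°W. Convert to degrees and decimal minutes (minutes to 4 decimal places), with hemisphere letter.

Latitude: 67° + 0.623900 × 60 = 67° 37.434000′
Lon: fractional part 0.168000 → 10.080000 minutes

67° 37.4340′ N, 113° 10.0800′ W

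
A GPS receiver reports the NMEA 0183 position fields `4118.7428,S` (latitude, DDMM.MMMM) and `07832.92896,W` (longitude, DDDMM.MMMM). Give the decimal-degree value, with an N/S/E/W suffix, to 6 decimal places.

Latitude: split at 2 digits → 41° and 18.7428′; 41 + 18.7428/60 = 41.3123800
Lon: split at 3 digits → 078° and 32.92896′; 78 + 32.92896/60 = 78.5488160

41.312380° S, 78.548816° W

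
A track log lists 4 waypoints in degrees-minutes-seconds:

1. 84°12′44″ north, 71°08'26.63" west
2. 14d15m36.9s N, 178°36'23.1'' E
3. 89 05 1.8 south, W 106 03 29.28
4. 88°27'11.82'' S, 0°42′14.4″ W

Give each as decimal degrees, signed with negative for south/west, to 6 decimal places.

1. 84.212222, -71.140731
2. 14.260250, 178.606417
3. -89.083833, -106.058133
4. -88.453283, -0.704000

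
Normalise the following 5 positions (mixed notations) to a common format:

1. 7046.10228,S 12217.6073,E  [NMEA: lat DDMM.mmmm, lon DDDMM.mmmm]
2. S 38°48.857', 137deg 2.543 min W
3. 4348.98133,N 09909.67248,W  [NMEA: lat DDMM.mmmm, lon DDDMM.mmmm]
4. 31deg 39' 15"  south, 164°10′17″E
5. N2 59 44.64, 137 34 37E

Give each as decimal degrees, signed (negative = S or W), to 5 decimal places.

Point 1:
  Lat: split at 2 digits → 70° and 46.10228′; 70 + 46.10228/60 = 70.768371
  S → negative
  Lon: split at 3 digits → 122° and 17.6073′; 122 + 17.6073/60 = 122.293455
  E ⇒ keep positive
Point 2:
  Lat: 38 + 48.857/60 = 38.814283
  S → negative
  λ: 2.543′ = 0.042383°; total 137.042383
  W ⇒ negate
Point 3:
  Lat: degrees = first 2 digits = 43, minutes = 48.98133; 43 + 48.98133/60 = 43.816356
  N ⇒ keep positive
  λ: degrees = first 3 digits = 99, minutes = 9.67248; 99 + 9.67248/60 = 99.161208
  hemisphere W, so the sign is −
Point 4:
  φ: 31° + 39/60 + 15/3600 = 31 + 0.650000 + 0.004167 = 31.654167
  S ⇒ negate
  Longitude: 164° + 10/60 + 17/3600 = 164 + 0.166667 + 0.004722 = 164.171389
  E ⇒ keep positive
Point 5:
  φ: 2 + 59/60 + 44.64/3600 = 2.995733
  N → positive
  Lon: 137° + 34/60 + 37/3600 = 137 + 0.566667 + 0.010278 = 137.576944
  E → positive

1. -70.76837, 122.29346
2. -38.81428, -137.04238
3. 43.81636, -99.16121
4. -31.65417, 164.17139
5. 2.99573, 137.57694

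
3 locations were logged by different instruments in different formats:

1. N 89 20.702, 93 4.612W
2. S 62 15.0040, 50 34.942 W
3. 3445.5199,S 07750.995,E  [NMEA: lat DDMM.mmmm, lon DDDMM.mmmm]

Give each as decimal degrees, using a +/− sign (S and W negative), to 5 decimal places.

1. 89.34503, -93.07687
2. -62.25007, -50.58237
3. -34.75867, 77.84992

Point 1:
  φ: 89 + 20.702/60 = 89.345033
  N → positive
  Lon: 4.612′ = 0.076867°; total 93.076867
  W ⇒ negate
Point 2:
  Latitude: 62 + 15.004/60 = 62.250067
  hemisphere S, so the sign is −
  Longitude: 34.942′ = 0.582367°; total 50.582367
  hemisphere W, so the sign is −
Point 3:
  Lat: split at 2 digits → 34° and 45.5199′; 34 + 45.5199/60 = 34.758665
  hemisphere S, so the sign is −
  λ: degrees = first 3 digits = 77, minutes = 50.995; 77 + 50.995/60 = 77.849917
  E ⇒ keep positive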